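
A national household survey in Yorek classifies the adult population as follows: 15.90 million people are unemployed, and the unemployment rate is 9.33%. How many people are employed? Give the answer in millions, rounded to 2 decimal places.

About 154.52 million are employed.

Labor force = U / u = 15.90 / 0.0933 ≈ 170.42 million.
Employed = labor force − unemployed = 170.42 − 15.90 = 154.52 million.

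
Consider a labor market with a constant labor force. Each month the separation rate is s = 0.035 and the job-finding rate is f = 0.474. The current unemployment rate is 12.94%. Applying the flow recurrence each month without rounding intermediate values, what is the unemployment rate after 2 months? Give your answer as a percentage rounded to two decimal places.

Unemployment rate after two months ≈ 8.34%.

With a fixed labor force, u_{t+1} = u_t + s·(1−u_t) − f·u_t = u_t·(1−s−f) + s.
Here 1−s−f = 0.491 and s = 0.035.
u_1 = 0.129400 × 0.491 + 0.035 = 0.098535.
u_2 = 0.098535 × 0.491 + 0.035 = 0.083381.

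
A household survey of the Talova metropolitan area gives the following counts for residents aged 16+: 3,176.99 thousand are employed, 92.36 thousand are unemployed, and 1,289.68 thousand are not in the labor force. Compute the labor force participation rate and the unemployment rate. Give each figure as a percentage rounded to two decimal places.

Labor force = employed + unemployed = 3,176.99 + 92.36 = 3,269.35 thousand.
Working-age population = 3,269.35 + 1,289.68 = 4,559.03 thousand.
Unemployment rate = 92.36 / 3,269.35 = 2.83%.
Labor force participation rate = 3,269.35 / 4,559.03 = 71.71%.

Labor force participation rate ≈ 71.71%; unemployment rate ≈ 2.83%.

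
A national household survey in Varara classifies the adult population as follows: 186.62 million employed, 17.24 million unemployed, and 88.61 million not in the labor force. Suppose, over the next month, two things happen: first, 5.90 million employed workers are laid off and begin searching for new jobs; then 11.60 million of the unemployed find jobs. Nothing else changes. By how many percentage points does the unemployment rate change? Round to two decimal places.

Initially, labor force = 186.62 + 17.24 = 203.86 million, so u = 17.24/203.86 = 8.46%.
After the first change, employed falls and unemployed rises by 5.90; labor force unchanged → E = 180.72, U = 23.14, labor force = 203.86 million.
After the second change, unemployed falls and employed rises by 11.60; labor force unchanged → E = 192.32, U = 11.54, labor force = 203.86 million.
New unemployment rate = 11.54 / 203.86 = 5.66%.
Change = 5.66% − 8.46% = −2.80 percentage points.

The unemployment rate changes by −2.80 percentage points.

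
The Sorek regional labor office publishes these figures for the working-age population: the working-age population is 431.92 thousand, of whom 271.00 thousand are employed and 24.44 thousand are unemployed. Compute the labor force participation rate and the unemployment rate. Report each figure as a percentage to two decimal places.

Labor force = employed + unemployed = 271.00 + 24.44 = 295.44 thousand.
Unemployment rate = 24.44 / 295.44 = 8.27%.
Labor force participation rate = 295.44 / 431.92 = 68.40%.

Labor force participation rate ≈ 68.40%; unemployment rate ≈ 8.27%.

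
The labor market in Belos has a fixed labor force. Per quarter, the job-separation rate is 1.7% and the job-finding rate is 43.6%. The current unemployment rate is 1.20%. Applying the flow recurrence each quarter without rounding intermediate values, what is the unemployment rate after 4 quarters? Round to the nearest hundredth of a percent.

Unemployment rate after four quarters ≈ 3.52%.

With a fixed labor force, u_{t+1} = u_t + s·(1−u_t) − f·u_t = u_t·(1−s−f) + s.
Here 1−s−f = 0.547 and s = 0.017.
u_1 = 0.012000 × 0.547 + 0.017 = 0.023564.
u_2 = 0.023564 × 0.547 + 0.017 = 0.029890.
u_3 = 0.029890 × 0.547 + 0.017 = 0.033350.
u_4 = 0.033350 × 0.547 + 0.017 = 0.035242.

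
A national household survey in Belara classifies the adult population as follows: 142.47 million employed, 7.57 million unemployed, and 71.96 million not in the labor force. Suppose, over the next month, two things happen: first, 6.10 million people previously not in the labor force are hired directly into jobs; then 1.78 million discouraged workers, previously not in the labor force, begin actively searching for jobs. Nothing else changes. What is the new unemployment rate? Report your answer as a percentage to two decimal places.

Initially, labor force = 142.47 + 7.57 = 150.04 million, so u = 7.57/150.04 = 5.05%.
After the first change, employed and labor force both rise by 6.10; unemployed unchanged → E = 148.57, U = 7.57, labor force = 156.14 million.
After the second change, unemployed and labor force both rise by 1.78 → E = 148.57, U = 9.35, labor force = 157.92 million.
New unemployment rate = 9.35 / 157.92 = 5.92%.

New unemployment rate ≈ 5.92%.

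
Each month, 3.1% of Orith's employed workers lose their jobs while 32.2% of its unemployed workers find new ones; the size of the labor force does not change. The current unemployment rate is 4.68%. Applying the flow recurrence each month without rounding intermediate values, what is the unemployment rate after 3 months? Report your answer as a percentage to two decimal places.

With a fixed labor force, u_{t+1} = u_t + s·(1−u_t) − f·u_t = u_t·(1−s−f) + s.
Here 1−s−f = 0.647 and s = 0.031.
u_1 = 0.046800 × 0.647 + 0.031 = 0.061280.
u_2 = 0.061280 × 0.647 + 0.031 = 0.070648.
u_3 = 0.070648 × 0.647 + 0.031 = 0.076709.

Unemployment rate after three months ≈ 7.67%.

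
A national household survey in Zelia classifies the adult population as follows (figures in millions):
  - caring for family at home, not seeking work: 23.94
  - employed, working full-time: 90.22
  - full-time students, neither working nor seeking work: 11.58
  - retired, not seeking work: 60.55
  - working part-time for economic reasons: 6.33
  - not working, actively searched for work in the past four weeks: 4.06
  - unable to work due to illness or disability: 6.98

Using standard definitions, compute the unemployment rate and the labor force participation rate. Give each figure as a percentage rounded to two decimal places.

Unemployment rate ≈ 4.04%; labor force participation rate ≈ 49.40%.

Employed = 90.22 + 6.33 = 96.55 million (anyone who worked, including part-time for economic reasons, counts as employed).
Unemployed = 4.06 million.
Labor force = 96.55 + 4.06 = 100.61 million.
Not in labor force = 23.94 + 11.58 + 60.55 + 6.98 = 103.05 million (those not working and not actively searching are outside the labor force).
Civilian working-age population = 100.61 + 103.05 = 203.66 million.
Unemployment rate = 4.06 / 100.61 = 4.04%.
Labor force participation rate = 100.61 / 203.66 = 49.40%.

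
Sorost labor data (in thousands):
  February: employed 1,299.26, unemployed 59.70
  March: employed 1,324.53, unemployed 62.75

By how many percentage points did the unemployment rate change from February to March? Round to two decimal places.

February: labor force = 1,299.26 + 59.70 = 1,358.96; u = 59.70/1,358.96 = 4.39%.
March: labor force = 1,324.53 + 62.75 = 1,387.28; u = 62.75/1,387.28 = 4.52%.
Change = 4.52% − 4.39% = +0.13 pp.

The unemployment rate changed by +0.13 percentage points.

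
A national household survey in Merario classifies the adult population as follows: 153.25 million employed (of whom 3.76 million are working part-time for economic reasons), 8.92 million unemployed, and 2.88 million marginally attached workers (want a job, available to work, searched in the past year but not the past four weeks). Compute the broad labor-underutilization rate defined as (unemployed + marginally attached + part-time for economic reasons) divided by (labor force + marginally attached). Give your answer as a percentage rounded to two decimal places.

Broad underutilization rate ≈ 9.43%.

Labor force = 153.25 + 8.92 = 162.17 million.
Numerator = 8.92 + 2.88 + 3.76 = 15.56 million.
Denominator = 162.17 + 2.88 = 165.05 million.
Broad rate = 15.56 / 165.05 = 9.43%.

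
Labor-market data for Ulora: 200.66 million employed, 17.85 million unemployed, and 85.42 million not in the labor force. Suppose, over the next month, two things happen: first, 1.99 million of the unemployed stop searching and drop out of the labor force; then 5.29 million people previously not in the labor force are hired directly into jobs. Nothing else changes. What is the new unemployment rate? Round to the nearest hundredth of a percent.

New unemployment rate ≈ 7.15%.

Initially, labor force = 200.66 + 17.85 = 218.51 million, so u = 17.85/218.51 = 8.17%.
After the first change, unemployed and labor force both fall by 1.99 → E = 200.66, U = 15.86, labor force = 216.52 million.
After the second change, employed and labor force both rise by 5.29; unemployed unchanged → E = 205.95, U = 15.86, labor force = 221.81 million.
New unemployment rate = 15.86 / 221.81 = 7.15%.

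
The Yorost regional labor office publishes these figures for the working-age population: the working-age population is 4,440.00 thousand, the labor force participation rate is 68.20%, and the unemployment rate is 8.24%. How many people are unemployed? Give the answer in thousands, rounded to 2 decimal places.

About 249.51 thousand are unemployed.

Labor force = 0.6820 × 4,440.00 = 3,028.08 thousand.
Unemployed = 0.0824 × 3,028.08 ≈ 249.51 thousand.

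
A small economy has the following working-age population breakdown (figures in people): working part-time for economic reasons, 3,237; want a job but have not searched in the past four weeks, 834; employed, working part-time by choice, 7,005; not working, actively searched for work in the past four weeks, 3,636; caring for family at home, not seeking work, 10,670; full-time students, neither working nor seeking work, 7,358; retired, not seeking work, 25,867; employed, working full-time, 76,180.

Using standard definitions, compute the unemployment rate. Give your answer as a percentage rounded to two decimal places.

Unemployment rate ≈ 4.04%.

Employed = 3,237 + 7,005 + 76,180 = 86,422 (anyone who worked, including part-time for economic reasons, counts as employed).
Unemployed = 3,636.
Labor force = 86,422 + 3,636 = 90,058.
Unemployment rate = 3,636 / 90,058 = 4.04%.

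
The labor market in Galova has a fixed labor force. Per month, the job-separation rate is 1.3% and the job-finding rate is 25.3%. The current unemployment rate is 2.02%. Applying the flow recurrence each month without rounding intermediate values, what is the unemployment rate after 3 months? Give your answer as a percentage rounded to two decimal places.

With a fixed labor force, u_{t+1} = u_t + s·(1−u_t) − f·u_t = u_t·(1−s−f) + s.
Here 1−s−f = 0.734 and s = 0.013.
u_1 = 0.020200 × 0.734 + 0.013 = 0.027827.
u_2 = 0.027827 × 0.734 + 0.013 = 0.033425.
u_3 = 0.033425 × 0.734 + 0.013 = 0.037534.

Unemployment rate after three months ≈ 3.75%.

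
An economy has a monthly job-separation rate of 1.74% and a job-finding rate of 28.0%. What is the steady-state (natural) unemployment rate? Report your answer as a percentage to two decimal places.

Steady-state unemployment rate ≈ 5.85%.

At steady state the flows balance: s·E = f·U, so U/(E+U) = s/(s+f).
u* = 1.74 / (1.74 + 28.0) = 1.74 / 29.74 = 5.85%.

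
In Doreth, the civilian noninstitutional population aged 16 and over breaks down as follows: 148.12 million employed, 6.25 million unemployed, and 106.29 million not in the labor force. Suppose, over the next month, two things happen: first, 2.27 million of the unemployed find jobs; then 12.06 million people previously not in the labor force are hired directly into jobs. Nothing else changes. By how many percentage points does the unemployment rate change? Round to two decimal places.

Initially, labor force = 148.12 + 6.25 = 154.37 million, so u = 6.25/154.37 = 4.05%.
After the first change, unemployed falls and employed rises by 2.27; labor force unchanged → E = 150.39, U = 3.98, labor force = 154.37 million.
After the second change, employed and labor force both rise by 12.06; unemployed unchanged → E = 162.45, U = 3.98, labor force = 166.43 million.
New unemployment rate = 3.98 / 166.43 = 2.39%.
Change = 2.39% − 4.05% = −1.66 percentage points.

The unemployment rate changes by −1.66 percentage points.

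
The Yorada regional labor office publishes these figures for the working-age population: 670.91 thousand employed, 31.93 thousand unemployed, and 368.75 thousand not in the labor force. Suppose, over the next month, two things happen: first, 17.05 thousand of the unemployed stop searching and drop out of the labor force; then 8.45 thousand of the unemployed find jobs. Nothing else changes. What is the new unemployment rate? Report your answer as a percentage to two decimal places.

Initially, labor force = 670.91 + 31.93 = 702.84 thousand, so u = 31.93/702.84 = 4.54%.
After the first change, unemployed and labor force both fall by 17.05 → E = 670.91, U = 14.88, labor force = 685.79 thousand.
After the second change, unemployed falls and employed rises by 8.45; labor force unchanged → E = 679.36, U = 6.43, labor force = 685.79 thousand.
New unemployment rate = 6.43 / 685.79 = 0.94%.

New unemployment rate ≈ 0.94%.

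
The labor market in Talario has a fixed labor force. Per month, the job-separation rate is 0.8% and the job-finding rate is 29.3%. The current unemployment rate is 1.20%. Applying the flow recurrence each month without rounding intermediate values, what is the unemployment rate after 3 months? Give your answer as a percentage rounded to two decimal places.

Unemployment rate after three months ≈ 2.16%.

With a fixed labor force, u_{t+1} = u_t + s·(1−u_t) − f·u_t = u_t·(1−s−f) + s.
Here 1−s−f = 0.699 and s = 0.008.
u_1 = 0.012000 × 0.699 + 0.008 = 0.016388.
u_2 = 0.016388 × 0.699 + 0.008 = 0.019455.
u_3 = 0.019455 × 0.699 + 0.008 = 0.021599.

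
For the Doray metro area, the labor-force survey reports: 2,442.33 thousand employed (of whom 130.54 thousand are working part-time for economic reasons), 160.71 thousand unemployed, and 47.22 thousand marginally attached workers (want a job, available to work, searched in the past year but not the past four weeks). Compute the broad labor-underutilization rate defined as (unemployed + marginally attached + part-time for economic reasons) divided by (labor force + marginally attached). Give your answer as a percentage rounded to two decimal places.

Labor force = 2,442.33 + 160.71 = 2,603.04 thousand.
Numerator = 160.71 + 47.22 + 130.54 = 338.47 thousand.
Denominator = 2,603.04 + 47.22 = 2,650.26 thousand.
Broad rate = 338.47 / 2,650.26 = 12.77%.

Broad underutilization rate ≈ 12.77%.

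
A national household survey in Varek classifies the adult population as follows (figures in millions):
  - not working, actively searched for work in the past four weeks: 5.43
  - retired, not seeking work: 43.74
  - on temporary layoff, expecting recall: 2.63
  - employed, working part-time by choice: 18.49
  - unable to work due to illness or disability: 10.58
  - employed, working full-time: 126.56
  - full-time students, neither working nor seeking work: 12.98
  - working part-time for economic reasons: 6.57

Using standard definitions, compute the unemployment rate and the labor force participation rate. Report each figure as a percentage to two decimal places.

Unemployment rate ≈ 5.05%; labor force participation rate ≈ 70.35%.

Employed = 18.49 + 126.56 + 6.57 = 151.62 million (anyone who worked, including part-time for economic reasons, counts as employed).
Unemployed = 5.43 + 2.63 = 8.06 million (jobless and actively searching, or on temporary layoff).
Labor force = 151.62 + 8.06 = 159.68 million.
Not in labor force = 43.74 + 10.58 + 12.98 = 67.30 million (those not working and not actively searching are outside the labor force).
Civilian working-age population = 159.68 + 67.30 = 226.98 million.
Unemployment rate = 8.06 / 159.68 = 5.05%.
Labor force participation rate = 159.68 / 226.98 = 70.35%.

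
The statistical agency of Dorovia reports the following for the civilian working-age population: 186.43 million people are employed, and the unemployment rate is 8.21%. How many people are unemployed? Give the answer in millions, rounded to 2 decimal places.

Let U be the number unemployed. The labor force is E + U, and U/(E+U) = 0.0821.
So U = 0.0821 × 186.43 / (1 − 0.0821) = 15.3059 / 0.9179 ≈ 16.67 million.

About 16.67 million are unemployed.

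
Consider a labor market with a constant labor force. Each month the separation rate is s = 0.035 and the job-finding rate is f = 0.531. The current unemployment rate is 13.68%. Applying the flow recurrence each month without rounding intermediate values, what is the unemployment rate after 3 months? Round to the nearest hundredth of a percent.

With a fixed labor force, u_{t+1} = u_t + s·(1−u_t) − f·u_t = u_t·(1−s−f) + s.
Here 1−s−f = 0.434 and s = 0.035.
u_1 = 0.136800 × 0.434 + 0.035 = 0.094371.
u_2 = 0.094371 × 0.434 + 0.035 = 0.075957.
u_3 = 0.075957 × 0.434 + 0.035 = 0.067965.

Unemployment rate after three months ≈ 6.80%.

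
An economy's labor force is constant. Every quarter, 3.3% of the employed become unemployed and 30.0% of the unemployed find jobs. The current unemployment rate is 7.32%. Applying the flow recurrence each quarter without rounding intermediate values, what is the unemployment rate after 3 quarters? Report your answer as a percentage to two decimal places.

With a fixed labor force, u_{t+1} = u_t + s·(1−u_t) − f·u_t = u_t·(1−s−f) + s.
Here 1−s−f = 0.667 and s = 0.033.
u_1 = 0.073200 × 0.667 + 0.033 = 0.081824.
u_2 = 0.081824 × 0.667 + 0.033 = 0.087577.
u_3 = 0.087577 × 0.667 + 0.033 = 0.091414.

Unemployment rate after three quarters ≈ 9.14%.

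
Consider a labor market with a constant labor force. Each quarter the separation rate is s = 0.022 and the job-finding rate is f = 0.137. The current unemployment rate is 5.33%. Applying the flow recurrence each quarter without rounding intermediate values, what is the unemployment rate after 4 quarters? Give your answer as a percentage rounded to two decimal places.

Unemployment rate after four quarters ≈ 9.58%.

With a fixed labor force, u_{t+1} = u_t + s·(1−u_t) − f·u_t = u_t·(1−s−f) + s.
Here 1−s−f = 0.841 and s = 0.022.
u_1 = 0.053300 × 0.841 + 0.022 = 0.066825.
u_2 = 0.066825 × 0.841 + 0.022 = 0.078200.
u_3 = 0.078200 × 0.841 + 0.022 = 0.087766.
u_4 = 0.087766 × 0.841 + 0.022 = 0.095811.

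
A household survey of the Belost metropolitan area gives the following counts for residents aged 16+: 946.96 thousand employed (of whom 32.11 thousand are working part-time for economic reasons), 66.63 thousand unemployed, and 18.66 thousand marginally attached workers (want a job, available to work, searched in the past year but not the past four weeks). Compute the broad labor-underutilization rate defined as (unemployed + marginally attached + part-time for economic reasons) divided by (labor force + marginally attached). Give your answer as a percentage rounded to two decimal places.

Broad underutilization rate ≈ 11.37%.

Labor force = 946.96 + 66.63 = 1,013.59 thousand.
Numerator = 66.63 + 18.66 + 32.11 = 117.40 thousand.
Denominator = 1,013.59 + 18.66 = 1,032.25 thousand.
Broad rate = 117.40 / 1,032.25 = 11.37%.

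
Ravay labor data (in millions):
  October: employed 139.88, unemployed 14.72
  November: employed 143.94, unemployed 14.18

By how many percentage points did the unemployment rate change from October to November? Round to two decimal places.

The unemployment rate changed by −0.55 percentage points.

October: labor force = 139.88 + 14.72 = 154.60; u = 14.72/154.60 = 9.52%.
November: labor force = 143.94 + 14.18 = 158.12; u = 14.18/158.12 = 8.97%.
Change = 8.97% − 9.52% = −0.55 pp.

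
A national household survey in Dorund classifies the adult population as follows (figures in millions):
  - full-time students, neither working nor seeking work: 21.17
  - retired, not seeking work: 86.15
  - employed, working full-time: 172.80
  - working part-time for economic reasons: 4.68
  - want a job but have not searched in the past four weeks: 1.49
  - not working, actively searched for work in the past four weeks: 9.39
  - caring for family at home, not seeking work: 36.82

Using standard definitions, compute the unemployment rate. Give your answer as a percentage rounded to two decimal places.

Employed = 172.80 + 4.68 = 177.48 million (anyone who worked, including part-time for economic reasons, counts as employed).
Unemployed = 9.39 million.
Labor force = 177.48 + 9.39 = 186.87 million.
Unemployment rate = 9.39 / 186.87 = 5.02%.

Unemployment rate ≈ 5.02%.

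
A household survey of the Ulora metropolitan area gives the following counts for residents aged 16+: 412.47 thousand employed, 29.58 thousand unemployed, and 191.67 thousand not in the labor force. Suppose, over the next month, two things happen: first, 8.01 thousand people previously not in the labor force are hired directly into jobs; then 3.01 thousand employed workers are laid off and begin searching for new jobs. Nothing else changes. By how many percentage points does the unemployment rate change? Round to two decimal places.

Initially, labor force = 412.47 + 29.58 = 442.05 thousand, so u = 29.58/442.05 = 6.69%.
After the first change, employed and labor force both rise by 8.01; unemployed unchanged → E = 420.48, U = 29.58, labor force = 450.06 thousand.
After the second change, employed falls and unemployed rises by 3.01; labor force unchanged → E = 417.47, U = 32.59, labor force = 450.06 thousand.
New unemployment rate = 32.59 / 450.06 = 7.24%.
Change = 7.24% − 6.69% = +0.55 percentage points.

The unemployment rate changes by +0.55 percentage points.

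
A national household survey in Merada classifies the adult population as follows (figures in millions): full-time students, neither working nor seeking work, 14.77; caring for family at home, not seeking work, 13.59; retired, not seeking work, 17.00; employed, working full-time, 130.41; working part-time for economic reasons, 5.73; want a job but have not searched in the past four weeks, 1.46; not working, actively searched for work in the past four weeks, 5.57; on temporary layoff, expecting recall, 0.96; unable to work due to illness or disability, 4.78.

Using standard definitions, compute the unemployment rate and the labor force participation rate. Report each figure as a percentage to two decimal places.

Unemployment rate ≈ 4.58%; labor force participation rate ≈ 73.44%.

Employed = 130.41 + 5.73 = 136.14 million (anyone who worked, including part-time for economic reasons, counts as employed).
Unemployed = 5.57 + 0.96 = 6.53 million (jobless and actively searching, or on temporary layoff).
Labor force = 136.14 + 6.53 = 142.67 million.
Not in labor force = 14.77 + 13.59 + 17.00 + 1.46 + 4.78 = 51.60 million (those not working and not actively searching are outside the labor force — including those who want a job but have given up searching).
Civilian working-age population = 142.67 + 51.60 = 194.27 million.
Unemployment rate = 6.53 / 142.67 = 4.58%.
Labor force participation rate = 142.67 / 194.27 = 73.44%.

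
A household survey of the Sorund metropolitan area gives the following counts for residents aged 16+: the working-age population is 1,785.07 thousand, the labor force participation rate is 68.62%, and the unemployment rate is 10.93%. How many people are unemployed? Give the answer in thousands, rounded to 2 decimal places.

Labor force = 0.6862 × 1,785.07 = 1,224.92 thousand.
Unemployed = 0.1093 × 1,224.92 ≈ 133.88 thousand.

About 133.88 thousand are unemployed.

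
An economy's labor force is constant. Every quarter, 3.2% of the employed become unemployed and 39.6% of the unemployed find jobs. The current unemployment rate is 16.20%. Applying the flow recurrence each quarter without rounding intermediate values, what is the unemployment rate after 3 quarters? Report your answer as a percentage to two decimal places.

With a fixed labor force, u_{t+1} = u_t + s·(1−u_t) − f·u_t = u_t·(1−s−f) + s.
Here 1−s−f = 0.572 and s = 0.032.
u_1 = 0.162000 × 0.572 + 0.032 = 0.124664.
u_2 = 0.124664 × 0.572 + 0.032 = 0.103308.
u_3 = 0.103308 × 0.572 + 0.032 = 0.091092.

Unemployment rate after three quarters ≈ 9.11%.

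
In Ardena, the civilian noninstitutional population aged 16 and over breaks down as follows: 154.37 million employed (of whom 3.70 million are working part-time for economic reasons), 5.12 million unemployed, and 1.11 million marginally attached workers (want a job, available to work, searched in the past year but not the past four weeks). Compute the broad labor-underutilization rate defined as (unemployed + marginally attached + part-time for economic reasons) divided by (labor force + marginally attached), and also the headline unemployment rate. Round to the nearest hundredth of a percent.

Labor force = 154.37 + 5.12 = 159.49 million.
Numerator = 5.12 + 1.11 + 3.70 = 9.93 million.
Denominator = 159.49 + 1.11 = 160.60 million.
Broad rate = 9.93 / 160.60 = 6.18%.
Headline unemployment rate = 5.12 / 159.49 = 3.21%.

Broad underutilization rate ≈ 6.18%; headline unemployment rate ≈ 3.21%.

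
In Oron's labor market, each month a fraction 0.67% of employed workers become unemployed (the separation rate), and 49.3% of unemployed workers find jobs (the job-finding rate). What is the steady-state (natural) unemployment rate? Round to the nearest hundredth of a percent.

At steady state the flows balance: s·E = f·U, so U/(E+U) = s/(s+f).
u* = 0.67 / (0.67 + 49.3) = 0.67 / 49.97 = 1.34%.

Steady-state unemployment rate ≈ 1.34%.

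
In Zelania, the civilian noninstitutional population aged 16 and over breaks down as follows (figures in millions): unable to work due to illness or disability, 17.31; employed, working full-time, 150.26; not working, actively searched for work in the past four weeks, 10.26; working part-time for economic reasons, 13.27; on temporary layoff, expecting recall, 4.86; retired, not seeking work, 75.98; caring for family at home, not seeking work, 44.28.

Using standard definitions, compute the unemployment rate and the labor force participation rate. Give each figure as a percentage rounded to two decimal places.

Unemployment rate ≈ 8.46%; labor force participation rate ≈ 56.50%.

Employed = 150.26 + 13.27 = 163.53 million (anyone who worked, including part-time for economic reasons, counts as employed).
Unemployed = 10.26 + 4.86 = 15.12 million (jobless and actively searching, or on temporary layoff).
Labor force = 163.53 + 15.12 = 178.65 million.
Not in labor force = 17.31 + 75.98 + 44.28 = 137.57 million (those not working and not actively searching are outside the labor force).
Civilian working-age population = 178.65 + 137.57 = 316.22 million.
Unemployment rate = 15.12 / 178.65 = 8.46%.
Labor force participation rate = 178.65 / 316.22 = 56.50%.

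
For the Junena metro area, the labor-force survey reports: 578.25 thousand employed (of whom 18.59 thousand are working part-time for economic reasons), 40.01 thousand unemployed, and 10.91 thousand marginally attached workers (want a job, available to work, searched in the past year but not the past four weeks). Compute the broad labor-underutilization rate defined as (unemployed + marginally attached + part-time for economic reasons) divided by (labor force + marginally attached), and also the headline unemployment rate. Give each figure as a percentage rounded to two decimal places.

Broad underutilization rate ≈ 11.05%; headline unemployment rate ≈ 6.47%.

Labor force = 578.25 + 40.01 = 618.26 thousand.
Numerator = 40.01 + 10.91 + 18.59 = 69.51 thousand.
Denominator = 618.26 + 10.91 = 629.17 thousand.
Broad rate = 69.51 / 629.17 = 11.05%.
Headline unemployment rate = 40.01 / 618.26 = 6.47%.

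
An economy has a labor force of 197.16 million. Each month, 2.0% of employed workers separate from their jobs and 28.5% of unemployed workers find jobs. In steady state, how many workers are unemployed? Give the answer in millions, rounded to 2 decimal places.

About 12.93 million are unemployed in steady state.

Steady-state unemployment rate u* = s/(s+f) = 2.0/(2.0+28.5) = 0.065574.
Unemployed = u* × labor force = 0.065574 × 197.16 ≈ 12.93 million.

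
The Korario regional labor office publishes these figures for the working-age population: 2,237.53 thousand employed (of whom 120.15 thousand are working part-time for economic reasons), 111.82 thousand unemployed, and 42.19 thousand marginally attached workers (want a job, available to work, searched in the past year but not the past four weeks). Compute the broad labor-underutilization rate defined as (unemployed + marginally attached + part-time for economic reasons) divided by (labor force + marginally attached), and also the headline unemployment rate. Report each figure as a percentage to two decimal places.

Labor force = 2,237.53 + 111.82 = 2,349.35 thousand.
Numerator = 111.82 + 42.19 + 120.15 = 274.16 thousand.
Denominator = 2,349.35 + 42.19 = 2,391.54 thousand.
Broad rate = 274.16 / 2,391.54 = 11.46%.
Headline unemployment rate = 111.82 / 2,349.35 = 4.76%.

Broad underutilization rate ≈ 11.46%; headline unemployment rate ≈ 4.76%.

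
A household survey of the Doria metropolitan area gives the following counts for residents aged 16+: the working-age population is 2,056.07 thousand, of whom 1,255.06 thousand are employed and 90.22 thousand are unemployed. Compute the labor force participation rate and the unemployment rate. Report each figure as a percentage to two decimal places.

Labor force = employed + unemployed = 1,255.06 + 90.22 = 1,345.28 thousand.
Unemployment rate = 90.22 / 1,345.28 = 6.71%.
Labor force participation rate = 1,345.28 / 2,056.07 = 65.43%.

Labor force participation rate ≈ 65.43%; unemployment rate ≈ 6.71%.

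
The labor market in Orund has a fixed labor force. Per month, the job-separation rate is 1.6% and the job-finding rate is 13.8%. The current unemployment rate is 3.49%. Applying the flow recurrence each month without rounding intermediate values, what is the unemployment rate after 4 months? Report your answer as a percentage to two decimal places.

With a fixed labor force, u_{t+1} = u_t + s·(1−u_t) − f·u_t = u_t·(1−s−f) + s.
Here 1−s−f = 0.846 and s = 0.016.
u_1 = 0.034900 × 0.846 + 0.016 = 0.045525.
u_2 = 0.045525 × 0.846 + 0.016 = 0.054514.
u_3 = 0.054514 × 0.846 + 0.016 = 0.062119.
u_4 = 0.062119 × 0.846 + 0.016 = 0.068553.

Unemployment rate after four months ≈ 6.86%.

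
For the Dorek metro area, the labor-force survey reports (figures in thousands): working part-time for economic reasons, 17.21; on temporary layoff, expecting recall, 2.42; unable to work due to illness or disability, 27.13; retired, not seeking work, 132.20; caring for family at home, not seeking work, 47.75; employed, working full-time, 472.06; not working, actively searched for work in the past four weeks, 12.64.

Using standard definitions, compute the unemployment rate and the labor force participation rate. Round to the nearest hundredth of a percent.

Employed = 17.21 + 472.06 = 489.27 thousand (anyone who worked, including part-time for economic reasons, counts as employed).
Unemployed = 2.42 + 12.64 = 15.06 thousand (jobless and actively searching, or on temporary layoff).
Labor force = 489.27 + 15.06 = 504.33 thousand.
Not in labor force = 27.13 + 132.20 + 47.75 = 207.08 thousand (those not working and not actively searching are outside the labor force).
Civilian working-age population = 504.33 + 207.08 = 711.41 thousand.
Unemployment rate = 15.06 / 504.33 = 2.99%.
Labor force participation rate = 504.33 / 711.41 = 70.89%.

Unemployment rate ≈ 2.99%; labor force participation rate ≈ 70.89%.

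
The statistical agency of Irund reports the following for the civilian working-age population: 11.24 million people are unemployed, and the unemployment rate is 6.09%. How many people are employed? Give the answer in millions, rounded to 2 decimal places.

About 173.32 million are employed.

Labor force = U / u = 11.24 / 0.0609 ≈ 184.56 million.
Employed = labor force − unemployed = 184.56 − 11.24 = 173.32 million.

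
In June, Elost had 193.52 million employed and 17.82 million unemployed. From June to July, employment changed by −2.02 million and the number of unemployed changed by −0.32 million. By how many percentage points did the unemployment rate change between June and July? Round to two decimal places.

The unemployment rate changed by −0.06 percentage points.

June: labor force = 193.52 + 17.82 = 211.34; u = 17.82/211.34 = 8.43%.
July: labor force = 191.50 + 17.50 = 209.00; u = 17.50/209.00 = 8.37%.
Change = 8.37% − 8.43% = −0.06 pp.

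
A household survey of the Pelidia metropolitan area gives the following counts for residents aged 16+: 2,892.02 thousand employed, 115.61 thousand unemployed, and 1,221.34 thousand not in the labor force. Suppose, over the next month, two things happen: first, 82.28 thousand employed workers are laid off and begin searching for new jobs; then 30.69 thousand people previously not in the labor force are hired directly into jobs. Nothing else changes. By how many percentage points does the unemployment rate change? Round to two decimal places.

Initially, labor force = 2,892.02 + 115.61 = 3,007.63 thousand, so u = 115.61/3,007.63 = 3.84%.
After the first change, employed falls and unemployed rises by 82.28; labor force unchanged → E = 2,809.74, U = 197.89, labor force = 3,007.63 thousand.
After the second change, employed and labor force both rise by 30.69; unemployed unchanged → E = 2,840.43, U = 197.89, labor force = 3,038.32 thousand.
New unemployment rate = 197.89 / 3,038.32 = 6.51%.
Change = 6.51% − 3.84% = +2.67 percentage points.

The unemployment rate changes by +2.67 percentage points.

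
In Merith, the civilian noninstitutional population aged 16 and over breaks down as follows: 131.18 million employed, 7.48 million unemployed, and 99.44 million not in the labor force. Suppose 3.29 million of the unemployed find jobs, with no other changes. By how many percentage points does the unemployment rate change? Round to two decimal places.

Initially, labor force = 131.18 + 7.48 = 138.66 million, so u = 7.48/138.66 = 5.39%.
After the change, unemployed falls and employed rises by 3.29; labor force unchanged → E = 134.47, U = 4.19, labor force = 138.66 million.
New unemployment rate = 4.19 / 138.66 = 3.02%.
Change = 3.02% − 5.39% = −2.37 percentage points.

The unemployment rate changes by −2.37 percentage points.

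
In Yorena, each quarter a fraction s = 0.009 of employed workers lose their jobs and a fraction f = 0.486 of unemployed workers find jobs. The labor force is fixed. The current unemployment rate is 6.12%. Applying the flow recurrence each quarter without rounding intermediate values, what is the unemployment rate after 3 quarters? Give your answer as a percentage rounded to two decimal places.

With a fixed labor force, u_{t+1} = u_t + s·(1−u_t) − f·u_t = u_t·(1−s−f) + s.
Here 1−s−f = 0.505 and s = 0.009.
u_1 = 0.061200 × 0.505 + 0.009 = 0.039906.
u_2 = 0.039906 × 0.505 + 0.009 = 0.029153.
u_3 = 0.029153 × 0.505 + 0.009 = 0.023722.

Unemployment rate after three quarters ≈ 2.37%.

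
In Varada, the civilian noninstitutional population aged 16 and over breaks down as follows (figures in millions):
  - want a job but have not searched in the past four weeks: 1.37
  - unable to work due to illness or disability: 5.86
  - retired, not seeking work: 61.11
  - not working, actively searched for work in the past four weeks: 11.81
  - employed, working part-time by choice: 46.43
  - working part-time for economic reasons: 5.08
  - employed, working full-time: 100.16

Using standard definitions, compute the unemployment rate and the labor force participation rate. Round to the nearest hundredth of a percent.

Unemployment rate ≈ 7.22%; labor force participation rate ≈ 70.52%.

Employed = 46.43 + 5.08 + 100.16 = 151.67 million (anyone who worked, including part-time for economic reasons, counts as employed).
Unemployed = 11.81 million.
Labor force = 151.67 + 11.81 = 163.48 million.
Not in labor force = 1.37 + 5.86 + 61.11 = 68.34 million (those not working and not actively searching are outside the labor force — including those who want a job but have given up searching).
Civilian working-age population = 163.48 + 68.34 = 231.82 million.
Unemployment rate = 11.81 / 163.48 = 7.22%.
Labor force participation rate = 163.48 / 231.82 = 70.52%.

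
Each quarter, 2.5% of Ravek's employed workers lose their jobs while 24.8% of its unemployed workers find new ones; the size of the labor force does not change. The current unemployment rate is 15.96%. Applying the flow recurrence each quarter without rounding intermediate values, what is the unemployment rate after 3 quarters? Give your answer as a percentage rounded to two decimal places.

With a fixed labor force, u_{t+1} = u_t + s·(1−u_t) − f·u_t = u_t·(1−s−f) + s.
Here 1−s−f = 0.727 and s = 0.025.
u_1 = 0.159600 × 0.727 + 0.025 = 0.141029.
u_2 = 0.141029 × 0.727 + 0.025 = 0.127528.
u_3 = 0.127528 × 0.727 + 0.025 = 0.117713.

Unemployment rate after three quarters ≈ 11.77%.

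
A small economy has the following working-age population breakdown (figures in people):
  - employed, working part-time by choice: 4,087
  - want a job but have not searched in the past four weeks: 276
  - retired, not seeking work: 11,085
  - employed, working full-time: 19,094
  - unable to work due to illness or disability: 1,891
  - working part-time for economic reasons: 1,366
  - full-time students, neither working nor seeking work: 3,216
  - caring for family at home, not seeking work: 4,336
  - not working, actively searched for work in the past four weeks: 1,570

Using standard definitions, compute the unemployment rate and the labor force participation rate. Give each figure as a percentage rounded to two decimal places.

Unemployment rate ≈ 6.01%; labor force participation rate ≈ 55.66%.

Employed = 4,087 + 19,094 + 1,366 = 24,547 (anyone who worked, including part-time for economic reasons, counts as employed).
Unemployed = 1,570.
Labor force = 24,547 + 1,570 = 26,117.
Not in labor force = 276 + 11,085 + 1,891 + 3,216 + 4,336 = 20,804 (those not working and not actively searching are outside the labor force — including those who want a job but have given up searching).
Civilian working-age population = 26,117 + 20,804 = 46,921.
Unemployment rate = 1,570 / 26,117 = 6.01%.
Labor force participation rate = 26,117 / 46,921 = 55.66%.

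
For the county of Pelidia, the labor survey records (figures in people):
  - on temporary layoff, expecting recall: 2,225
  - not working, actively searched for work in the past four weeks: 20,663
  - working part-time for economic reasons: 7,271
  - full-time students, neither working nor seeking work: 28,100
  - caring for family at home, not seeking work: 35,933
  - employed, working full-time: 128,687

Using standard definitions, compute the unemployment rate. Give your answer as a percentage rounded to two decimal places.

Employed = 7,271 + 128,687 = 135,958 (anyone who worked, including part-time for economic reasons, counts as employed).
Unemployed = 2,225 + 20,663 = 22,888 (jobless and actively searching, or on temporary layoff).
Labor force = 135,958 + 22,888 = 158,846.
Unemployment rate = 22,888 / 158,846 = 14.41%.

Unemployment rate ≈ 14.41%.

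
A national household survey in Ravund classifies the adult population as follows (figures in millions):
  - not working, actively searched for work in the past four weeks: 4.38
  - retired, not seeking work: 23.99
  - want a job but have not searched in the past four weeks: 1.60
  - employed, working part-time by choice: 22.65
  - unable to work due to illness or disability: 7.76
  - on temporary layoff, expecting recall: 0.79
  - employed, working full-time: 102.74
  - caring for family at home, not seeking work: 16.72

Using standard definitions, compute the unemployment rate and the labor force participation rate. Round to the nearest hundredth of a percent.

Employed = 22.65 + 102.74 = 125.39 million.
Unemployed = 4.38 + 0.79 = 5.17 million (jobless and actively searching, or on temporary layoff).
Labor force = 125.39 + 5.17 = 130.56 million.
Not in labor force = 23.99 + 1.60 + 7.76 + 16.72 = 50.07 million (those not working and not actively searching are outside the labor force — including those who want a job but have given up searching).
Civilian working-age population = 130.56 + 50.07 = 180.63 million.
Unemployment rate = 5.17 / 130.56 = 3.96%.
Labor force participation rate = 130.56 / 180.63 = 72.28%.

Unemployment rate ≈ 3.96%; labor force participation rate ≈ 72.28%.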